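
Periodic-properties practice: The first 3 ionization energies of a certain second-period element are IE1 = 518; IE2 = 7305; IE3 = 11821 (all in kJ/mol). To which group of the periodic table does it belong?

Group 1

Look for the largest jump between consecutive ionization energies: IE2/IE1 ≈ 14.1, far larger than any earlier ratio.
That jump marks the point where a core electron is being removed. So the atom has 1 valence electron.
A main-group element with 1 valence electron is in group 1.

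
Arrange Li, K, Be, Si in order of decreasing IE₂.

Li, K, Be, Si

The second ionization energy removes an electron from the +1 ion. For each element: Li⁺ is the bare [He] core; K⁺ is the bare [Ar] core; Be⁺ still has 1 valence electron; Si⁺ still has 3 valence electrons.
Breaking into a closed-shell core is much more expensive than removing a leftover valence electron — K and Li have the largest IE_2 here.
Valence configurations: Be⁺ [He]2s¹, Si⁺ [Ne]3s²3p¹.
Tabulated IE_2 (kJ/mol): Li 7298, K 3052, Be 1757, Si 1577.
Overall IE_2 order: Si < Be < K < Li.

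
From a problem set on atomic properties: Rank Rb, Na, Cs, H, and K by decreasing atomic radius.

H is in period 1, group 1; Na is in period 3, group 1; K is in period 4, group 1; Rb is in period 5, group 1; Cs is in period 6, group 1.
Across a period the added protons contract the valence shell; down a group each new principal shell makes the atom larger.
All are in group 1, so atomic radius increases down the group.
So from largest to smallest: Cs > Rb > K > Na > H.

Cs, Rb, K, Na, H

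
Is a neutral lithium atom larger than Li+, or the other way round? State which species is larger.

Forming Li+ removes 1 electron from Li. Fewer electrons for the same nuclear charge means less shielding and a higher Z_eff on the remaining electrons, and for main-group metals the entire outer shell is lost.
A cation is smaller than its parent atom: Li+ < Li.

Li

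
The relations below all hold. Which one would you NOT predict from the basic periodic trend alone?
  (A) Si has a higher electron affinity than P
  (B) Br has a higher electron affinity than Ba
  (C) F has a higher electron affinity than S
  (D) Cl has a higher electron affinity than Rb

(A)

The general trend: electron affinity increases across a period and decreases down a group.
(A) Si (period 3, group 14) vs P (period 3, group 15): the stated order contradicts the simple trend.
(B) Br (period 4, group 17) vs Ba (period 6, group 2): the stated order agrees with the simple trend.
(C) F (period 2, group 17) vs S (period 3, group 16): the stated order agrees with the simple trend.
(D) Cl (period 3, group 17) vs Rb (period 5, group 1): the stated order agrees with the simple trend.
The exception is (A): adding an electron to P's half-filled 3p³ is unfavourable, so Si (3p²) has the more exothermic EA.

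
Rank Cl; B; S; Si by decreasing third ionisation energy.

Cl > B > S > Si

IE_3 is the cost of taking one more electron from the +2 cation: Cl²⁺ still has 5 valence electrons; B²⁺ still has 1 valence electron; S²⁺ still has 4 valence electrons; Si²⁺ still has 2 valence electrons.
All are still removing valence electrons, so compare the +2 ions as you would atoms: IE_3 generally rises across a period (higher Z_eff) and falls down a group (larger shell), subject to the usual subshell exceptions.
Valence configurations: Cl²⁺ [Ne]3s²3p³, B²⁺ [He]2s¹, S²⁺ [Ne]3s²3p², Si²⁺ [Ne]3s².
The numbers (kJ/mol): Cl 3822, B 3660, S 3357, Si 3232.
Overall IE_3 order: Si < S < B < Cl.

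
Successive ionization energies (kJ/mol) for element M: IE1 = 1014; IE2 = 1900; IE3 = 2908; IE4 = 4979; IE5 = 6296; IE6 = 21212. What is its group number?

Look for the largest jump between consecutive ionization energies: IE6/IE5 ≈ 3.4, far larger than any earlier ratio.
That jump marks the point where a core electron is being removed. So the atom has 5 valence electrons.
A main-group element with 5 valence electrons is in group 15.

Group 15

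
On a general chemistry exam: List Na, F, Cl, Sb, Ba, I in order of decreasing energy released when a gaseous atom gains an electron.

F is in period 2, group 17; Na is in period 3, group 1; Cl is in period 3, group 17; Sb is in period 5, group 15; I is in period 5, group 17; Ba is in period 6, group 2.
EA tends to increase across a period and decrease down a group, though the pattern is less regular than for IE or radius.
Neither a single period nor a single group — weigh both effects.
Na > Ba: period and group pull opposite ways; the down-group shift dominates (53 vs 14 kJ/mol).
Sb > Na: the two effects oppose for this pair; the across-period effect wins (103 vs 53 kJ/mol).
I > Sb: both are in period 5; the period trend gives I the larger value.
F > I: they share group 17; the group trend gives F the larger value.
Cl > F: this pair runs against the simple trend — see the exception note.
Note the exception: Cl has a higher electron affinity than F, contrary to the simple trend — F's small 2p subshell makes the incoming electron feel strong e⁻–e⁻ repulsion, so Cl actually releases more energy on gaining an electron.
Tabulated electron affinity (kJ/mol): F 328, Na 53, Cl 349, Sb 103, I 295, Ba 14.
So from highest to lowest: Cl > F > I > Sb > Na > Ba.

Cl, F, I, Sb, Na, Ba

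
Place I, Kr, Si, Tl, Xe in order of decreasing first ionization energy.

Si is in period 3, group 14; Kr is in period 4, group 18; I is in period 5, group 17; Xe is in period 5, group 18; Tl is in period 6, group 13.
First ionization energy rises across a period (greater Z_eff holds electrons more tightly) and falls down a group (valence electrons are farther from the nucleus).
Neither a single period nor a single group — weigh both effects.
Si > Tl: relative to Tl, both the across-period and down-group shifts push Si's first ionization energy up.
I > Si: the two effects oppose for this pair; the across-period effect wins (1008 vs 786 kJ/mol).
Xe > I: Xe lies to the right of I in period 5, so the across-period effect alone puts Xe higher.
Kr > Xe: they share group 18; the group trend gives Kr the larger value.
Approximate values (kJ/mol): Si 786, Kr 1351, I 1008, Xe 1170, Tl 589.
So from highest to lowest: Kr > Xe > I > Si > Tl.

Kr > Xe > I > Si > Tl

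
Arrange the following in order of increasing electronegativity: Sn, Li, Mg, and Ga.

Li < Mg < Ga < Sn

Smaller atoms with higher effective nuclear charge are more electronegative.
A diagonal step moves right (one effect) and down (the opposite effect) at once.
Mg > Li: period and group pull opposite ways; the across-period shift dominates (1.31 vs 0.98).
Ga > Mg: period and group pull opposite ways; the across-period shift dominates (1.81 vs 1.31).
Sn > Ga: the two effects oppose for this pair; the across-period effect wins (1.96 vs 1.81).
Tabulated electronegativity (Pauling): Li 0.98, Mg 1.31, Ga 1.81, Sn 1.96.
So from lowest to highest: Li < Mg < Ga < Sn.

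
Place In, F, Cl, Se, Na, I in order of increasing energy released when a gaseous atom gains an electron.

EA tends to increase across a period and decrease down a group, though the pattern is less regular than for IE or radius.
Here both period and group differ, so the two effects have to be weighed against each other.
Na > In: the two effects oppose for this pair; the down-group effect wins (53 vs 29 kJ/mol).
Se > Na: period and group pull opposite ways; the across-period shift dominates (195 vs 53 kJ/mol).
I > Se: the two effects oppose for this pair; the across-period effect wins (295 vs 195 kJ/mol).
F > I: F sits above I in group 17, so the down-group effect alone puts F higher.
Cl > F: this pair runs against the simple trend — see the exception note.
Note the exception: Cl has a higher electron affinity than F, contrary to the simple trend — F's small 2p subshell makes the incoming electron feel strong e⁻–e⁻ repulsion, so Cl actually releases more energy on gaining an electron.
Tabulated electron affinity (kJ/mol): F 328, Na 53, Cl 349, Se 195, In 29, I 295.
So from lowest to highest: In < Na < Se < I < F < Cl.

In < Na < Se < I < F < Cl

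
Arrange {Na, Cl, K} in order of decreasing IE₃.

Na > K > Cl

IE_3 is the cost of taking one more electron from the +2 cation: Na²⁺ is already 1 electron into the core; Cl²⁺ still has 5 valence electrons; K²⁺ is already 1 electron into the core.
Breaking into a closed-shell core is much more expensive than removing a leftover valence electron — K and Na have the largest IE_3 here.
The numbers (kJ/mol): Na 6910, Cl 3822, K 4420.
Hence IE_3: Cl < K < Na.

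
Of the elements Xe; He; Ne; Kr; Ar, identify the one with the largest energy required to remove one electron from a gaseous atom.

He is in period 1, group 18; Ne is in period 2, group 18; Ar is in period 3, group 18; Kr is in period 4, group 18; Xe is in period 5, group 18.
Across a period the outer electron is held more tightly (higher IE₁); down a group it sits in a higher shell, more shielded, and comes off more easily.
All are in group 18, so first ionization energy increases up the group.
The largest energy required to remove one electron from a gaseous atom among these belongs to He.

He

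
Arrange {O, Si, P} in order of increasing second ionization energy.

Si < P < O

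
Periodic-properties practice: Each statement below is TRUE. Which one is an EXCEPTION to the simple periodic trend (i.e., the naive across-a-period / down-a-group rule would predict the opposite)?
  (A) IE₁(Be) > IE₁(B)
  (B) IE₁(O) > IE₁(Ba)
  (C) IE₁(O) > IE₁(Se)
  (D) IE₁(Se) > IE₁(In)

(A)

The general trend: IE₁ increases across a period and decreases down a group.
(A) Be (period 2, group 2) vs B (period 2, group 13): the stated order contradicts the simple trend.
(B) O (period 2, group 16) vs Ba (period 6, group 2): the stated order agrees with the simple trend.
(C) O (period 2, group 16) vs Se (period 4, group 16): the stated order agrees with the simple trend.
(D) Se (period 4, group 16) vs In (period 5, group 13): the stated order agrees with the simple trend.
The exception is (A): removing B's lone 2p electron is easier than breaking Be's filled 2s².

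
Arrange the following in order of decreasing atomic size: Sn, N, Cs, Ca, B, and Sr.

Cs > Sr > Ca > Sn > B > N

B is in period 2, group 13; N is in period 2, group 15; Ca is in period 4, group 2; Sr is in period 5, group 2; Sn is in period 5, group 14; Cs is in period 6, group 1.
Atomic radius shrinks across a period as nuclear charge pulls the same shell inward, and grows down a group as new shells are added.
Here both period and group differ, so the two effects have to be weighed against each other.
B > N: B lies to the left of N in period 2, so the across-period effect alone puts B larger.
Sn > B: period and group pull opposite ways; the down-group shift dominates (140 vs 85 pm).
Ca > Sn: period and group pull opposite ways; the across-period shift dominates (171 vs 140 pm).
Sr > Ca: they share group 2; the group trend gives Sr the larger value.
Cs > Sr: both effects reinforce here, so Cs is clearly the larger of the two.
Tabulated atomic radius (pm): B 85, N 71, Ca 171, Sr 185, Sn 140, Cs 232.
So from largest to smallest: Cs > Sr > Ca > Sn > B > N.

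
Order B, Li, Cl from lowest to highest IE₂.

Cl, B, Li

Consider each +1 ion: B⁺ still has 2 valence electrons; Li⁺ is the bare [He] core; Cl⁺ still has 6 valence electrons.
Core electrons are held far more tightly than valence electrons, so Li tops the IE_2 order.
Valence configurations: B⁺ [He]2s², Cl⁺ [Ne]3s²3p⁴.
Tabulated IE_2 (kJ/mol): B 2427, Li 7298, Cl 2298.
Hence IE_2: Cl < B < Li.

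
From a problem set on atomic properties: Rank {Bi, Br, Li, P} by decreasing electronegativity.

Smaller atoms with higher effective nuclear charge are more electronegative.
These span different periods and groups, so the two trends combine.
Bi > Li: period and group pull opposite ways; the across-period shift dominates (2.02 vs 0.98).
P > Bi: they share group 15; the group trend gives P the larger value.
Br > P: period and group pull opposite ways; the across-period shift dominates (2.96 vs 2.19).
Approximate values (Pauling): Li 0.98, P 2.19, Br 2.96, Bi 2.02.
So from highest to lowest: Br > P > Bi > Li.

Br > P > Bi > Li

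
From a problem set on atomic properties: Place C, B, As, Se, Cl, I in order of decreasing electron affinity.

B is in period 2, group 13; C is in period 2, group 14; Cl is in period 3, group 17; As is in period 4, group 15; Se is in period 4, group 16; I is in period 5, group 17.
Electron affinity generally becomes more exothermic across a period toward the halogens and less exothermic down a group.
Neither a single period nor a single group — weigh both effects.
As > B: period and group pull opposite ways; the across-period shift dominates (78 vs 27 kJ/mol).
C > As: period and group pull opposite ways; the down-group shift dominates (122 vs 78 kJ/mol).
Se > C: the two effects oppose for this pair; the across-period effect wins (195 vs 122 kJ/mol).
I > Se: period and group pull opposite ways; the across-period shift dominates (295 vs 195 kJ/mol).
Cl > I: they share group 17; the group trend gives Cl the larger value.
For reference (kJ/mol): B 27, C 122, Cl 349, As 78, Se 195, I 295.
So from highest to lowest: Cl > I > Se > C > As > B.

Cl > I > Se > C > As > B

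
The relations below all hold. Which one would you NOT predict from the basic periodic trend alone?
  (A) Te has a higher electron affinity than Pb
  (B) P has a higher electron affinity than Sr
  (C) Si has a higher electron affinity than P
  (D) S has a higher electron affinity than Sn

(C)

The general trend: electron affinity increases across a period and decreases down a group.
(A) Te (period 5, group 16) vs Pb (period 6, group 14): the stated order agrees with the simple trend.
(B) P (period 3, group 15) vs Sr (period 5, group 2): the stated order agrees with the simple trend.
(C) Si (period 3, group 14) vs P (period 3, group 15): the stated order contradicts the simple trend.
(D) S (period 3, group 16) vs Sn (period 5, group 14): the stated order agrees with the simple trend.
The exception is (C): adding an electron to P's half-filled 3p³ is unfavourable, so Si (3p²) has the more exothermic EA.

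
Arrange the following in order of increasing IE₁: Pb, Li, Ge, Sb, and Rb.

Li is in period 2, group 1; Ge is in period 4, group 14; Rb is in period 5, group 1; Sb is in period 5, group 15; Pb is in period 6, group 14.
Across a period the outer electron is held more tightly (higher IE₁); down a group it sits in a higher shell, more shielded, and comes off more easily.
These span different periods and groups, so the two trends combine.
Li > Rb: Li sits above Rb in group 1, so the down-group effect alone puts Li higher.
Pb > Li: the two effects oppose for this pair; the across-period effect wins (716 vs 520 kJ/mol).
Ge > Pb: they share group 14; the group trend gives Ge the larger value.
Sb > Ge: period and group pull opposite ways; the across-period shift dominates (831 vs 762 kJ/mol).
For reference (kJ/mol): Li 520, Ge 762, Rb 403, Sb 831, Pb 716.
So from lowest to highest: Rb < Li < Pb < Ge < Sb.

Rb < Li < Pb < Ge < Sb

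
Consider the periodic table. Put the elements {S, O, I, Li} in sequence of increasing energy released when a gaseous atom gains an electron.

Li, O, S, I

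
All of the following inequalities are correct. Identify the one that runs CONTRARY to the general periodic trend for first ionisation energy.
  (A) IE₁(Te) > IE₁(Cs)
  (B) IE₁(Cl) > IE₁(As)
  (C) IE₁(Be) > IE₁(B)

The general trend: first ionisation energy increases across a period and decreases down a group.
(A) Te (period 5, group 16) vs Cs (period 6, group 1): the stated order agrees with the simple trend.
(B) Cl (period 3, group 17) vs As (period 4, group 15): the stated order agrees with the simple trend.
(C) Be (period 2, group 2) vs B (period 2, group 13): the stated order contradicts the simple trend.
The exception is (C): removing B's lone 2p electron is easier than breaking Be's filled 2s².

(C)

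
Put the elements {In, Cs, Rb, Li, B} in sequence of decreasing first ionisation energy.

B > In > Li > Rb > Cs

Li is in period 2, group 1; B is in period 2, group 13; Rb is in period 5, group 1; In is in period 5, group 13; Cs is in period 6, group 1.
First ionization energy rises across a period (greater Z_eff holds electrons more tightly) and falls down a group (valence electrons are farther from the nucleus).
Here both period and group differ, so the two effects have to be weighed against each other.
Rb > Cs: Rb sits above Cs in group 1, so the down-group effect alone puts Rb higher.
Li > Rb: they share group 1; the group trend gives Li the larger value.
In > Li: the two effects oppose for this pair; the across-period effect wins (558 vs 520 kJ/mol).
B > In: B sits above In in group 13, so the down-group effect alone puts B higher.
For reference (kJ/mol): Li 520, B 801, Rb 403, In 558, Cs 376.
So from highest to lowest: B > In > Li > Rb > Cs.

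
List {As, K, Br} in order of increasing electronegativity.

K is in period 4, group 1; As is in period 4, group 15; Br is in period 4, group 17.
EN rises left→right (higher Z_eff, smaller atoms) and falls top→bottom (larger, more shielded atoms).
All lie in period 4, so electronegativity increases left to right.
So from lowest to highest: K < As < Br.

K < As < Br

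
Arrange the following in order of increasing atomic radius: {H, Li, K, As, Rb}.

H is in period 1, group 1; Li is in period 2, group 1; K is in period 4, group 1; As is in period 4, group 15; Rb is in period 5, group 1.
Moving right in a period, electrons are added to the same shell under a stronger nuclear pull, so atoms get smaller; moving down, a new shell is opened and atoms get larger.
Neither a single period nor a single group — weigh both effects.
As > H: the two effects oppose for this pair; the down-group effect wins (121 vs 32 pm).
Li > As: period and group pull opposite ways; the across-period shift dominates (133 vs 121 pm).
K > Li: K sits below Li in group 1, so the down-group effect alone puts K larger.
Rb > K: they share group 1; the group trend gives Rb the larger value.
Approximate values (pm): H 32, Li 133, K 196, As 121, Rb 210.
So from smallest to largest: H < As < Li < K < Rb.

H, As, Li, K, Rb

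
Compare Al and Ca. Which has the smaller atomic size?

Al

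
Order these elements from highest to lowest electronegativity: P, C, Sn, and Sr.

C > P > Sn > Sr

EN rises left→right (higher Z_eff, smaller atoms) and falls top→bottom (larger, more shielded atoms).
Here both period and group differ, so the two effects have to be weighed against each other.
Sn > Sr: Sn lies to the right of Sr in period 5, so the across-period effect alone puts Sn higher.
P > Sn: relative to Sn, both the across-period and down-group shifts push P's electronegativity up.
C > P: period and group pull opposite ways; the down-group shift dominates (2.55 vs 2.19).
Approximate values (Pauling): C 2.55, P 2.19, Sr 0.95, Sn 1.96.
So from highest to lowest: C > P > Sn > Sr.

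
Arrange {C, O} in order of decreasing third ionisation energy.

O > C

After 2 electrons have been removed, what remains? C²⁺ still has 2 valence electrons; O²⁺ still has 4 valence electrons.
All are still removing valence electrons, so compare the +2 ions as you would atoms: IE_3 generally rises across a period (higher Z_eff) and falls down a group (larger shell), subject to the usual subshell exceptions.
Valence configurations: C²⁺ [He]2s², O²⁺ [He]2s²2p².
The numbers (kJ/mol): C 4620, O 5300.
Hence IE_3: C < O.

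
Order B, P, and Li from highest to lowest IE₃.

Li, B, P

Consider each +2 ion: B²⁺ still has 1 valence electron; P²⁺ still has 3 valence electrons; Li²⁺ is already 1 electron into the core.
Breaking into a closed-shell core is much more expensive than removing a leftover valence electron — Li has the largest IE_3 here.
Valence configurations: B²⁺ [He]2s¹, P²⁺ [Ne]3s²3p¹.
Tabulated IE_3 (kJ/mol): B 3660, P 2914, Li 11815.
So the third ionization energies run P < B < Li.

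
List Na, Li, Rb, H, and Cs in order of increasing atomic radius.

H < Li < Na < Rb < Cs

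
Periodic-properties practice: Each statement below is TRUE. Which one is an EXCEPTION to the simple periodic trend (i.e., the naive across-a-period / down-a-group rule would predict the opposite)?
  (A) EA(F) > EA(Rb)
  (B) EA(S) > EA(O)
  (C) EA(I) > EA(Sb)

The general trend: electron affinity increases across a period and decreases down a group.
(A) F (period 2, group 17) vs Rb (period 5, group 1): the stated order agrees with the simple trend.
(B) S (period 3, group 16) vs O (period 2, group 16): the stated order contradicts the simple trend.
(C) I (period 5, group 17) vs Sb (period 5, group 15): the stated order agrees with the simple trend.
The exception is (B): the compact 2p subshell of O repels the added electron more than S's larger 3p does.

(B)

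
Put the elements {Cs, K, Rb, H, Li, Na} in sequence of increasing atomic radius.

H is in period 1, group 1; Li is in period 2, group 1; Na is in period 3, group 1; K is in period 4, group 1; Rb is in period 5, group 1; Cs is in period 6, group 1.
Atomic radius shrinks across a period as nuclear charge pulls the same shell inward, and grows down a group as new shells are added.
All are in group 1, so atomic radius increases down the group.
So from smallest to largest: H < Li < Na < K < Rb < Cs.

H < Li < Na < K < Rb < Cs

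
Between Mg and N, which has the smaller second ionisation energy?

Consider each +1 ion: Mg⁺ still has 1 valence electron; N⁺ still has 4 valence electrons.
All are still removing valence electrons, so compare the +1 ions as you would atoms: IE_2 generally rises across a period (higher Z_eff) and falls down a group (larger shell), subject to the usual subshell exceptions.
Valence configurations: Mg⁺ [Ne]3s¹, N⁺ [He]2s²2p².
The numbers (kJ/mol): Mg 1451, N 2856.
Overall IE_2 order: Mg < N.

Mg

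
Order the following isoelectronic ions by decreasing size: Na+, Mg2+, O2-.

All of these have 10 electrons, so size is governed by nuclear charge alone: the more protons, the stronger the pull on the same electron cloud, and the smaller the ion.
Nuclear charges: Mg2+ (Z=12), Na+ (Z=11), O2- (Z=8).
Largest to smallest: O2- > Na+ > Mg2+.

O2-, Na+, Mg2+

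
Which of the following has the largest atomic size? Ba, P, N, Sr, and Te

N is in period 2, group 15; P is in period 3, group 15; Sr is in period 5, group 2; Te is in period 5, group 16; Ba is in period 6, group 2.
Across a period the added protons contract the valence shell; down a group each new principal shell makes the atom larger.
These span different periods and groups, so the two trends combine.
P > N: they share group 15; the group trend gives P the larger value.
Te > P: period and group pull opposite ways; the down-group shift dominates (136 vs 111 pm).
Sr > Te: Sr lies to the left of Te in period 5, so the across-period effect alone puts Sr larger.
Ba > Sr: Ba sits below Sr in group 2, so the down-group effect alone puts Ba larger.
Approximate values (pm): N 71, P 111, Sr 185, Te 136, Ba 196.
The largest atomic size among these belongs to Ba.

Ba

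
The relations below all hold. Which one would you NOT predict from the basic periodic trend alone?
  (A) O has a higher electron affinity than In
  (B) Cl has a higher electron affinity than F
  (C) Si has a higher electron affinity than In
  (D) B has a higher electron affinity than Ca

The general trend: electron affinity increases across a period and decreases down a group.
(A) O (period 2, group 16) vs In (period 5, group 13): the stated order agrees with the simple trend.
(B) Cl (period 3, group 17) vs F (period 2, group 17): the stated order contradicts the simple trend.
(C) Si (period 3, group 14) vs In (period 5, group 13): the stated order agrees with the simple trend.
(D) B (period 2, group 13) vs Ca (period 4, group 2): the stated order agrees with the simple trend.
The exception is (B): F's small 2p subshell makes the incoming electron feel strong e⁻–e⁻ repulsion, so Cl actually releases more energy on gaining an electron.

(B)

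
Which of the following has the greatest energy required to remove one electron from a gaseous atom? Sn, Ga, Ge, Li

Ge

Li is in period 2, group 1; Ga is in period 4, group 13; Ge is in period 4, group 14; Sn is in period 5, group 14.
Across a period the outer electron is held more tightly (higher IE₁); down a group it sits in a higher shell, more shielded, and comes off more easily.
Neither a single period nor a single group — weigh both effects.
Ga > Li: the two effects oppose for this pair; the across-period effect wins (579 vs 520 kJ/mol).
Sn > Ga: the two effects oppose for this pair; the across-period effect wins (709 vs 579 kJ/mol).
Ge > Sn: they share group 14; the group trend gives Ge the larger value.
Tabulated first ionization energy (kJ/mol): Li 520, Ga 579, Ge 762, Sn 709.
The greatest energy required to remove one electron from a gaseous atom among these belongs to Ge.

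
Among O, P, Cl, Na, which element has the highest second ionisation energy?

Consider each +1 ion: O⁺ still has 5 valence electrons; P⁺ still has 4 valence electrons; Cl⁺ still has 6 valence electrons; Na⁺ is the bare [Ne] core.
Core electrons are held far more tightly than valence electrons, so Na tops the IE_2 order.
Valence configurations: O⁺ [He]2s²2p³, P⁺ [Ne]3s²3p², Cl⁺ [Ne]3s²3p⁴.
Tabulated IE_2 (kJ/mol): O 3388, P 1907, Cl 2298, Na 4562.
Hence IE_2: P < Cl < O < Na.

Na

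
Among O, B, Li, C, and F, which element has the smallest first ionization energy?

Li

Li is in period 2, group 1; B is in period 2, group 13; C is in period 2, group 14; O is in period 2, group 16; F is in period 2, group 17.
Removing the outermost electron gets harder across a period and easier down a group.
All lie in period 2, so first ionization energy increases left to right.
The smallest first ionization energy among these belongs to Li.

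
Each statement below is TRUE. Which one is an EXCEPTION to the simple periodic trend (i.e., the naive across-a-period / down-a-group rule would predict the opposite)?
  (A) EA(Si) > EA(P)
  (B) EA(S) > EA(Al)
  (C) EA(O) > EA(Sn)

(A)

The general trend: electron affinity increases across a period and decreases down a group.
(A) Si (period 3, group 14) vs P (period 3, group 15): the stated order contradicts the simple trend.
(B) S (period 3, group 16) vs Al (period 3, group 13): the stated order agrees with the simple trend.
(C) O (period 2, group 16) vs Sn (period 5, group 14): the stated order agrees with the simple trend.
The exception is (A): adding an electron to P's half-filled 3p³ is unfavourable, so Si (3p²) has the more exothermic EA.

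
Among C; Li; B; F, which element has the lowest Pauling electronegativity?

Li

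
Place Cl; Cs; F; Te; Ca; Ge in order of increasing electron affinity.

Ca, Cs, Ge, Te, F, Cl

F is in period 2, group 17; Cl is in period 3, group 17; Ca is in period 4, group 2; Ge is in period 4, group 14; Te is in period 5, group 16; Cs is in period 6, group 1.
Atoms with high Z_eff and room in the valence shell (especially the halogens) have the most exothermic electron affinities.
Neither a single period nor a single group — weigh both effects.
Cs > Ca: this pair runs against the simple trend — see the exception note.
Ge > Cs: relative to Cs, both the across-period and down-group shifts push Ge's electron affinity up.
Te > Ge: period and group pull opposite ways; the across-period shift dominates (190 vs 119 kJ/mol).
F > Te: both effects reinforce here, so F is clearly the higher of the two.
Cl > F: this pair runs against the simple trend — see the exception note.
Note the exception: Cs has a higher electron affinity than Ca, contrary to the simple trend — adding an electron to Ca (ns²) has to open a new, higher-energy np subshell, which is unfavourable.
Note the exception: Cl has a higher electron affinity than F, contrary to the simple trend — F's small 2p subshell makes the incoming electron feel strong e⁻–e⁻ repulsion, so Cl actually releases more energy on gaining an electron.
Approximate values (kJ/mol): F 328, Cl 349, Ca 2, Ge 119, Te 190, Cs 46.
So from lowest to highest: Ca < Cs < Ge < Te < F < Cl.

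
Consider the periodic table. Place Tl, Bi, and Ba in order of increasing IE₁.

Ba is in period 6, group 2; Tl is in period 6, group 13; Bi is in period 6, group 15.
First ionization energy rises across a period (greater Z_eff holds electrons more tightly) and falls down a group (valence electrons are farther from the nucleus).
All lie in period 6, so first ionization energy increases left to right.
So from lowest to highest: Ba < Tl < Bi.

Ba < Tl < Bi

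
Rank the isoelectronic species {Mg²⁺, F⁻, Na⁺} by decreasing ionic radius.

All of these have 10 electrons, so size is governed by nuclear charge alone: the more protons, the stronger the pull on the same electron cloud, and the smaller the ion.
Nuclear charges: Mg²⁺ (Z=12), Na⁺ (Z=11), F⁻ (Z=9).
Largest to smallest: F⁻ > Na⁺ > Mg²⁺.

F⁻, Na⁺, Mg²⁺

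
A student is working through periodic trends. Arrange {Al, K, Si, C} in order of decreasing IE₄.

Al > C > K > Si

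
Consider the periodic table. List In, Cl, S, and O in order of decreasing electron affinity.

Cl > S > O > In

Adding an electron releases more energy for atoms nearer the top right (short of the noble gases).
These span different periods and groups, so the two trends combine.
O > In: both effects reinforce here, so O is clearly the higher of the two.
S > O: this pair runs against the simple trend — see the exception note.
Cl > S: Cl lies to the right of S in period 3, so the across-period effect alone puts Cl higher.
Note the exception: S has a higher electron affinity than O, contrary to the simple trend — the compact 2p subshell of O repels the added electron more than S's larger 3p does.
For reference (kJ/mol): O 141, S 200, Cl 349, In 29.
So from highest to lowest: Cl > S > O > In.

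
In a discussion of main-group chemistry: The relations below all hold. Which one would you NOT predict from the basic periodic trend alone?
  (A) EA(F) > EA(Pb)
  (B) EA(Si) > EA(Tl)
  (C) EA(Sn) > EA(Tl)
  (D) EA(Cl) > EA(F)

(D)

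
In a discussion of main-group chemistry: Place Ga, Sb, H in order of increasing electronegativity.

H is in period 1, group 1; Ga is in period 4, group 13; Sb is in period 5, group 15.
EN rises left→right (higher Z_eff, smaller atoms) and falls top→bottom (larger, more shielded atoms).
Neither a single period nor a single group — weigh both effects.
Sb > Ga: period and group pull opposite ways; the across-period shift dominates (2.05 vs 1.81).
H > Sb: period and group pull opposite ways; the down-group shift dominates (2.20 vs 2.05).
Approximate values (Pauling): H 2.20, Ga 1.81, Sb 2.05.
So from lowest to highest: Ga < Sb < H.

Ga < Sb < H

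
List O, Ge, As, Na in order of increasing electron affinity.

O is in period 2, group 16; Na is in period 3, group 1; Ge is in period 4, group 14; As is in period 4, group 15.
EA tends to increase across a period and decrease down a group, though the pattern is less regular than for IE or radius.
Neither a single period nor a single group — weigh both effects.
As > Na: the two effects oppose for this pair; the across-period effect wins (78 vs 53 kJ/mol).
Ge > As: this pair runs against the simple trend — see the exception note.
O > Ge: both effects reinforce here, so O is clearly the higher of the two.
Note the exception: Ge has a higher electron affinity than As, contrary to the simple trend — adding an electron to As's half-filled 4p³ is unfavourable, so Ge (4p²) has the more exothermic EA.
For reference (kJ/mol): O 141, Na 53, Ge 119, As 78.
So from lowest to highest: Na < As < Ge < O.

Na, As, Ge, O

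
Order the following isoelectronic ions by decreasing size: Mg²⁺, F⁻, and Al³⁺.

All of these have 10 electrons, so size is governed by nuclear charge alone: the more protons, the stronger the pull on the same electron cloud, and the smaller the ion.
Nuclear charges: Al³⁺ (Z=13), Mg²⁺ (Z=12), F⁻ (Z=9).
Largest to smallest: F⁻ > Mg²⁺ > Al³⁺.

F⁻ > Mg²⁺ > Al³⁺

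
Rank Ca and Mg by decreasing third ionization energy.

Mg > Ca

The third ionization energy removes an electron from the +2 ion. For each element: Ca²⁺ is the bare [Ar] core; Mg²⁺ is the bare [Ne] core.
All of these are removing an electron from a noble-gas core or deeper; the smaller core (lower principal quantum number) is held far more tightly, and within a period the higher nuclear charge binds the same core more tightly.
Approximate IE_3 values (kJ/mol): Ca 4912, Mg 7733.
Overall IE_3 order: Ca < Mg.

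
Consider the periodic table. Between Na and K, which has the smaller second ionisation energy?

After 1 electron has been removed, what remains? Na⁺ is the bare [Ne] core; K⁺ is the bare [Ar] core.
All of these are removing an electron from a noble-gas core or deeper; the smaller core (lower principal quantum number) is held far more tightly, and within a period the higher nuclear charge binds the same core more tightly.
Approximate IE_2 values (kJ/mol): Na 4562, K 3052.
So the second ionization energies run K < Na.

K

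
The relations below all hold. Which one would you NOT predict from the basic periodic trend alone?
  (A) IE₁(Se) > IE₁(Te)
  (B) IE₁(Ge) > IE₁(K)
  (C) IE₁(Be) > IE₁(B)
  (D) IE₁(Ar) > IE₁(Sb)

The general trend: IE₁ increases across a period and decreases down a group.
(A) Se (period 4, group 16) vs Te (period 5, group 16): the stated order agrees with the simple trend.
(B) Ge (period 4, group 14) vs K (period 4, group 1): the stated order agrees with the simple trend.
(C) Be (period 2, group 2) vs B (period 2, group 13): the stated order contradicts the simple trend.
(D) Ar (period 3, group 18) vs Sb (period 5, group 15): the stated order agrees with the simple trend.
The exception is (C): removing B's lone 2p electron is easier than breaking Be's filled 2s².

(C)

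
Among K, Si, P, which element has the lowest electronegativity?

Si is in period 3, group 14; P is in period 3, group 15; K is in period 4, group 1.
Atoms toward the upper right of the periodic table pull bonding electrons most strongly.
Neither a single period nor a single group — weigh both effects.
Si > K: relative to K, both the across-period and down-group shifts push Si's electronegativity up.
P > Si: both are in period 3; the period trend gives P the larger value.
Tabulated electronegativity (Pauling): Si 1.90, P 2.19, K 0.82.
The lowest electronegativity among these belongs to K.

K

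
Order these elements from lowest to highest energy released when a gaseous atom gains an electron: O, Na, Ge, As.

Na, As, Ge, O

O is in period 2, group 16; Na is in period 3, group 1; Ge is in period 4, group 14; As is in period 4, group 15.
EA tends to increase across a period and decrease down a group, though the pattern is less regular than for IE or radius.
These span different periods and groups, so the two trends combine.
As > Na: period and group pull opposite ways; the across-period shift dominates (78 vs 53 kJ/mol).
Ge > As: this pair runs against the simple trend — see the exception note.
O > Ge: relative to Ge, both the across-period and down-group shifts push O's electron affinity up.
Note the exception: Ge has a higher electron affinity than As, contrary to the simple trend — adding an electron to As's half-filled 4p³ is unfavourable, so Ge (4p²) has the more exothermic EA.
Approximate values (kJ/mol): O 141, Na 53, Ge 119, As 78.
So from lowest to highest: Na < As < Ge < O.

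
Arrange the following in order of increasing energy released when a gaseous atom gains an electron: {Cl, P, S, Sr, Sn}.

P is in period 3, group 15; S is in period 3, group 16; Cl is in period 3, group 17; Sr is in period 5, group 2; Sn is in period 5, group 14.
Adding an electron releases more energy for atoms nearer the top right (short of the noble gases).
Neither a single period nor a single group — weigh both effects.
P > Sr: both effects reinforce here, so P is clearly the higher of the two.
Sn > P: this pair runs against the simple trend — see the exception note.
S > Sn: relative to Sn, both the across-period and down-group shifts push S's electron affinity up.
Cl > S: Cl lies to the right of S in period 3, so the across-period effect alone puts Cl higher.
Note the exception: Sn has a higher electron affinity than P, contrary to the simple trend — adding an electron to P's half-filled np³ subshell costs electron-pairing energy.
For reference (kJ/mol): P 72, S 200, Cl 349, Sr 5, Sn 107.
So from lowest to highest: Sr < P < Sn < S < Cl.

Sr, P, Sn, S, Cl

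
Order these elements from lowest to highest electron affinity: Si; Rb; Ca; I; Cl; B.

Ca < B < Rb < Si < I < Cl

EA tends to increase across a period and decrease down a group, though the pattern is less regular than for IE or radius.
These span different periods and groups, so the two trends combine.
B > Ca: both effects reinforce here, so B is clearly the higher of the two.
Rb > B: this pair runs against the simple trend — see the exception note.
Si > Rb: relative to Rb, both the across-period and down-group shifts push Si's electron affinity up.
I > Si: the two effects oppose for this pair; the across-period effect wins (295 vs 134 kJ/mol).
Cl > I: Cl sits above I in group 17, so the down-group effect alone puts Cl higher.
Note the exception: Rb has a higher electron affinity than B, contrary to the simple trend — B's ns²np¹ configuration gives only a small electron affinity — the sparsely filled np subshell binds an added electron weakly.
Note the exception: Rb has a higher electron affinity than Ca, contrary to the simple trend — adding an electron to Ca (ns²) has to open a new, higher-energy np subshell, which is unfavourable.
Tabulated electron affinity (kJ/mol): B 27, Si 134, Cl 349, Ca 2, Rb 47, I 295.
So from lowest to highest: Ca < B < Rb < Si < I < Cl.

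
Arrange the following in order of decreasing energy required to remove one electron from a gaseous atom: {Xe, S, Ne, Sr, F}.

Ne, F, Xe, S, Sr

IE₁ increases left→right with effective nuclear charge and decreases top→bottom as the valence shell moves farther out.
Here both period and group differ, so the two effects have to be weighed against each other.
S > Sr: both effects reinforce here, so S is clearly the higher of the two.
Xe > S: the two effects oppose for this pair; the across-period effect wins (1170 vs 1000 kJ/mol).
F > Xe: the two effects oppose for this pair; the down-group effect wins (1681 vs 1170 kJ/mol).
Ne > F: Ne lies to the right of F in period 2, so the across-period effect alone puts Ne higher.
Tabulated first ionization energy (kJ/mol): F 1681, Ne 2081, S 1000, Sr 550, Xe 1170.
So from highest to lowest: Ne > F > Xe > S > Sr.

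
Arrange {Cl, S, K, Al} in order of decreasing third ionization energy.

K > Cl > S > Al

After 2 electrons have been removed, what remains? Cl²⁺ still has 5 valence electrons; S²⁺ still has 4 valence electrons; K²⁺ is already 1 electron into the core; Al²⁺ still has 1 valence electron.
Pulling an electron out of a noble-gas core costs far more than removing a remaining valence electron, so K sits at the high end of IE_3.
Valence configurations: Cl²⁺ [Ne]3s²3p³, S²⁺ [Ne]3s²3p², Al²⁺ [Ne]3s¹.
Approximate IE_3 values (kJ/mol): Cl 3822, S 3357, K 4420, Al 2745.
Hence IE_3: Al < S < Cl < K.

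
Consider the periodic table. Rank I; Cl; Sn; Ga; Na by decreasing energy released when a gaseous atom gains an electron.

Na is in period 3, group 1; Cl is in period 3, group 17; Ga is in period 4, group 13; Sn is in period 5, group 14; I is in period 5, group 17.
Electron affinity generally becomes more exothermic across a period toward the halogens and less exothermic down a group.
Neither a single period nor a single group — weigh both effects.
Na > Ga: period and group pull opposite ways; the down-group shift dominates (53 vs 29 kJ/mol).
Sn > Na: the two effects oppose for this pair; the across-period effect wins (107 vs 53 kJ/mol).
I > Sn: both are in period 5; the period trend gives I the larger value.
Cl > I: Cl sits above I in group 17, so the down-group effect alone puts Cl higher.
Approximate values (kJ/mol): Na 53, Cl 349, Ga 29, Sn 107, I 295.
So from highest to lowest: Cl > I > Sn > Na > Ga.

Cl > I > Sn > Na > Ga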